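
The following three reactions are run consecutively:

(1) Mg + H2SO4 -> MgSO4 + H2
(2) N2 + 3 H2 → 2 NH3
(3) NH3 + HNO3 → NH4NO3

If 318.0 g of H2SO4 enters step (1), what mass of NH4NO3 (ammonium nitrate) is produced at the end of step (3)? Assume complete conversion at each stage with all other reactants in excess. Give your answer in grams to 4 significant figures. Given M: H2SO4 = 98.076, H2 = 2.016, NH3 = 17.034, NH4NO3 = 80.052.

173.0 g

n(H2SO4) = 318.0 / 98.076 = 3.2424 mol.
Reaction (1): H2SO4→H2 ratio 1:1 ⇒ n(H2) = 3.2424 mol.
Reaction (2): H2→NH3 ratio 3:2 ⇒ n(NH3) = 2.1616 mol.
Reaction (3): NH3→NH4NO3 ratio 1:1 ⇒ n(NH4NO3) = 2.1616 mol.
Mass of NH4NO3 = 2.1616 × 80.052 = 173.04 g.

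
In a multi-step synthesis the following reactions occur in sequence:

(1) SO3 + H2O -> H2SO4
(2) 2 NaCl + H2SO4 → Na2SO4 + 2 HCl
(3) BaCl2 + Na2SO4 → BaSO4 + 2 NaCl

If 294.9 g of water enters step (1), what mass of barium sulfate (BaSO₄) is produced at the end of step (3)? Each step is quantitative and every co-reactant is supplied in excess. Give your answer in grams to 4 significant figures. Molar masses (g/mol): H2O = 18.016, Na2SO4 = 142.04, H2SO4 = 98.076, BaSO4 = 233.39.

3820 g

n(H2O) = 294.9 / 18.016 = 16.369 mol.
Reaction (1): H2O→H2SO4 ratio 1:1 ⇒ n(H2SO4) = 16.369 mol.
Reaction (2): H2SO4→Na2SO4 ratio 1:1 ⇒ n(Na2SO4) = 16.369 mol.
Reaction (3): Na2SO4→BaSO4 ratio 1:1 ⇒ n(BaSO4) = 16.369 mol.
Mass of BaSO4 = 16.369 × 233.39 = 3820.3 g.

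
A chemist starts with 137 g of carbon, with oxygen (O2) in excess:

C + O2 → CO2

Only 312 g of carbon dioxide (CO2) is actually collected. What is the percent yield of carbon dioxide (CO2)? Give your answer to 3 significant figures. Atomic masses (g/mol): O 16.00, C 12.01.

62.1 %

M(C) = 12.01 g/mol.
M(CO2) = 12.01 + 2(16.00) = 44.01 g/mol.
n(C) = 137.0 g / 12.01 g/mol = 11.41 mol.
From the equation the C:CO2 mole ratio is 1:1, so n(CO2) = 11.41 × 1/1 = 11.41 mol.
Mass of CO2 = 11.41 mol × 44.01 g/mol = 502.0 g.
This is the theoretical yield. Percent yield = 312 g / 502.0 g × 100% = 62.15%.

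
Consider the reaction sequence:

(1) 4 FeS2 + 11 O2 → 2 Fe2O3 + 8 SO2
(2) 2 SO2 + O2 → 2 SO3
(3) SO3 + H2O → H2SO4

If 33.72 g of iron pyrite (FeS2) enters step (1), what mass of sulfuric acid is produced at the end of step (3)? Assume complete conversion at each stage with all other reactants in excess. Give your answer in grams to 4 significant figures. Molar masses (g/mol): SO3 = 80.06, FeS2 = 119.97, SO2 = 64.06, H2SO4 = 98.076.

55.13 g

n(FeS2) = 33.72 / 119.97 = 0.28107 mol.
Reaction (1): FeS2→SO2 ratio 4:8 ⇒ n(SO2) = 0.56214 mol.
Reaction (2): SO2→SO3 ratio 2:2 ⇒ n(SO3) = 0.56214 mol.
Reaction (3): SO3→H2SO4 ratio 1:1 ⇒ n(H2SO4) = 0.56214 mol.
Mass of H2SO4 = 0.56214 × 98.076 = 55.132 g.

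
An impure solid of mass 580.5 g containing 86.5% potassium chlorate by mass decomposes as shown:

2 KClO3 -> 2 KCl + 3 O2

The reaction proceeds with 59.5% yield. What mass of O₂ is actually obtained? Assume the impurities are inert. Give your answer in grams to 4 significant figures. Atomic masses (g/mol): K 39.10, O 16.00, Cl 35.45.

Pure KClO3 available = 580.5 g × 0.865 = 502.13 g.
M(KClO3) = 39.10 + 35.45 + 3(16.00) = 122.55 g/mol.
M(O2) = 2(16.00) = 32.00 g/mol.
n(KClO3) = 502.13 g / 122.55 g/mol = 4.0974 mol.
From the equation the KClO3:O2 mole ratio is 2:3, so n(O2) = 4.0974 × 3/2 = 6.1461 mol.
Mass of O2 = 6.1461 mol × 32.00 g/mol = 196.67 g.
Actual mass collected = 196.67 g × 0.595 = 117.02 g.

117.0 g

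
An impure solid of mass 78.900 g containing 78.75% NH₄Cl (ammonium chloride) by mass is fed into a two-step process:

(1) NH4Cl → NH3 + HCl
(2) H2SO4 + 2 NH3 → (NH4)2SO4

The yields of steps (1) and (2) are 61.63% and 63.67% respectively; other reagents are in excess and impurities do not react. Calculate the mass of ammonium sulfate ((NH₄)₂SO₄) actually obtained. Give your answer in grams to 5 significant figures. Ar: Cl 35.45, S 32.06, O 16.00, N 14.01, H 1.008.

30.115 g

Pure NH4Cl = 78.900 × 0.7875 = 62.1337 g.
M(NH4Cl) = 14.01 + 4(1.008) + 35.45 = 53.492 g/mol.
M((NH4)2SO4) = 2(14.01) + 8(1.008) + 32.06 + 4(16.00) = 132.144 g/mol.
n(NH4Cl) = 62.1337 / 53.492 = 1.16155 mol.
Step 1 (NH4Cl:NH3 = 1:1): theoretical n(NH3) = 1.16155 mol; at 61.63% yield, n(NH3) = 0.715865 mol.
Step 2 (NH3:(NH4)2SO4 = 2:1): theoretical n((NH4)2SO4) = 0.357932 mol, so theoretical mass = 0.357932 × 132.144 = 47.2986 g.
At 63.67% yield, actual mass of (NH4)2SO4 = 47.2986 × 0.6367 = 30.1150 g.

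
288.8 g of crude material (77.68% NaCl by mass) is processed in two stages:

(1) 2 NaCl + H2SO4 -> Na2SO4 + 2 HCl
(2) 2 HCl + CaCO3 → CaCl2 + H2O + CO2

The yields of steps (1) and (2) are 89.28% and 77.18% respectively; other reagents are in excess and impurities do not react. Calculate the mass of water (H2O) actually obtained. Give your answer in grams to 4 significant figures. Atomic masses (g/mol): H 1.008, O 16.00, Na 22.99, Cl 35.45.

23.83 g

Pure NaCl = 288.8 × 0.7768 = 224.34 g.
M(NaCl) = 22.99 + 35.45 = 58.44 g/mol.
M(H2O) = 2(1.008) + 16.00 = 18.016 g/mol.
n(NaCl) = 224.34 / 58.44 = 3.8388 mol.
Step 1 (NaCl:HCl = 2:2): theoretical n(HCl) = 3.8388 mol; at 89.28% yield, n(HCl) = 3.4273 mol.
Step 2 (HCl:H2O = 2:1): theoretical n(H2O) = 1.7136 mol, so theoretical mass = 1.7136 × 18.016 = 30.873 g.
At 77.18% yield, actual mass of H2O = 30.873 × 0.7718 = 23.828 g.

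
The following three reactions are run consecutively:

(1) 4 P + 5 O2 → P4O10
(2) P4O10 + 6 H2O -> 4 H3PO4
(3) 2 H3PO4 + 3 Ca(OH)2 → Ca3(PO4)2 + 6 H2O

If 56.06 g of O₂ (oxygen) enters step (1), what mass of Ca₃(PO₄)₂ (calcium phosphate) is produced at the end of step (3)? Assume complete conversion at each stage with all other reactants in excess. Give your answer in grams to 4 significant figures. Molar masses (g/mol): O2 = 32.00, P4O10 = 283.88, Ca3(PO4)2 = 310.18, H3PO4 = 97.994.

n(O2) = 56.06 / 32.00 = 1.7519 mol.
Reaction (1): O2→P4O10 ratio 5:1 ⇒ n(P4O10) = 0.35037 mol.
Reaction (2): P4O10→H3PO4 ratio 1:4 ⇒ n(H3PO4) = 1.4015 mol.
Reaction (3): H3PO4→Ca3(PO4)2 ratio 2:1 ⇒ n(Ca3(PO4)2) = 0.70075 mol.
Mass of Ca3(PO4)2 = 0.70075 × 310.18 = 217.36 g.

217.4 g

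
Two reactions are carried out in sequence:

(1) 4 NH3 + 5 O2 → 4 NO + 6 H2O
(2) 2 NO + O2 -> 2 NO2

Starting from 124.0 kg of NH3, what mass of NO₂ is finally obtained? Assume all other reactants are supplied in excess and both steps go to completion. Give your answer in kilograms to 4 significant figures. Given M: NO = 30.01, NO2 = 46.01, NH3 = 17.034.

124.0 kg = 124000 g.
n(NH3) = 124000 / 17.034 = 7279.6 mol.
Step 1 gives a 4:4 ratio of NH3 to NO, so n(NO) = 7279.6 mol.
In step 2 the NO:NO2 ratio is 2:2, so n(NO2) = 7279.6 mol.
Mass of NO2 = 7279.6 × 46.01 = 334930 g = 334.9 kg.

334.9 kg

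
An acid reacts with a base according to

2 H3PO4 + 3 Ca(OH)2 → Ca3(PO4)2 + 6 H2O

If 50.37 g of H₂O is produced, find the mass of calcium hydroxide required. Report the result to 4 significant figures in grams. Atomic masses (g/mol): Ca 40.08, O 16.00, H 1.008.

103.6 g

M(H2O) = 2(1.008) + 16.00 = 18.016 g/mol.
M(Ca(OH)2) = 40.08 + 2(16.00) + 2(1.008) = 74.096 g/mol.
n(H2O) = 50.370 g / 18.016 g/mol = 2.7958 mol.
From the equation the H2O:Ca(OH)2 mole ratio is 6:3, so n(Ca(OH)2) = 2.7958 × 3/6 = 1.3979 mol.
Mass of Ca(OH)2 = 1.3979 mol × 74.096 g/mol = 103.58 g.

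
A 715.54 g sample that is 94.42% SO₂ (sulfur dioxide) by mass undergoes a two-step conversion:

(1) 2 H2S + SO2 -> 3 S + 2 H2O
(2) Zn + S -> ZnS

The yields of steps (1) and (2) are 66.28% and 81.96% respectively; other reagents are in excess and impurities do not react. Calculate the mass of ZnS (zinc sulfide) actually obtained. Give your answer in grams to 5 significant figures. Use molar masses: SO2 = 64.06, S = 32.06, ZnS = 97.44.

Pure SO2 = 715.54 × 0.9442 = 675.613 g.
n(SO2) = 675.613 / 64.06 = 10.5466 mol.
Step 1 (SO2:S = 1:3): theoretical n(S) = 31.6397 mol; at 66.28% yield, n(S) = 20.9708 mol.
Step 2 (S:ZnS = 1:1): theoretical n(ZnS) = 20.9708 mol, so theoretical mass = 20.9708 × 97.44 = 2043.39 g.
At 81.96% yield, actual mass of ZnS = 2043.39 × 0.8196 = 1674.77 g.

1674.8 g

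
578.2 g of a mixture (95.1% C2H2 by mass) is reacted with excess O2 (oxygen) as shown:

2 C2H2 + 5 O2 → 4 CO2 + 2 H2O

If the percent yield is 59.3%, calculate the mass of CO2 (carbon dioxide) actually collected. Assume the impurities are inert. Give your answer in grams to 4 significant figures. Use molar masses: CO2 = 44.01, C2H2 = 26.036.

1102 g

Pure C2H2 available = 578.2 g × 0.951 = 549.87 g.
n(C2H2) = 549.87 g / 26.036 g/mol = 21.120 mol.
From the equation the C2H2:CO2 mole ratio is 2:4, so n(CO2) = 21.120 × 4/2 = 42.239 mol.
Mass of CO2 = 42.239 mol × 44.01 g/mol = 1858.9 g.
Actual mass collected = 1858.9 g × 0.593 = 1102.4 g.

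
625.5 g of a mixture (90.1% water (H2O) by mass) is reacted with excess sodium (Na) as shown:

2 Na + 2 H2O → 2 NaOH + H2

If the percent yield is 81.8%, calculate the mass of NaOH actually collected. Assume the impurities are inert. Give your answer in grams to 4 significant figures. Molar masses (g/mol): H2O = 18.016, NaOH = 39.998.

Pure H2O available = 625.5 g × 0.901 = 563.58 g.
n(H2O) = 563.58 g / 18.016 g/mol = 31.282 mol.
From the equation the H2O:NaOH mole ratio is 2:2, so n(NaOH) = 31.282 × 2/2 = 31.282 mol.
Mass of NaOH = 31.282 mol × 39.998 g/mol = 1251.2 g.
Actual mass collected = 1251.2 g × 0.818 = 1023.5 g.

1023 g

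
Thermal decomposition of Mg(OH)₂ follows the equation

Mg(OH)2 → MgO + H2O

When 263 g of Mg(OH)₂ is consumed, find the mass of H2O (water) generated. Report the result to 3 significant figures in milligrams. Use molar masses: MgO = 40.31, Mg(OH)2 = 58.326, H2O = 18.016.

81200 mg

n(Mg(OH)2) = 263.0 g / 58.326 g/mol = 4.509 mol.
From the equation the Mg(OH)2:H2O mole ratio is 1:1, so n(H2O) = 4.509 × 1/1 = 4.509 mol.
Mass of H2O = 4.509 mol × 18.016 g/mol = 81.24 g.
Converting to mg: 81.24 g = 81200 mg.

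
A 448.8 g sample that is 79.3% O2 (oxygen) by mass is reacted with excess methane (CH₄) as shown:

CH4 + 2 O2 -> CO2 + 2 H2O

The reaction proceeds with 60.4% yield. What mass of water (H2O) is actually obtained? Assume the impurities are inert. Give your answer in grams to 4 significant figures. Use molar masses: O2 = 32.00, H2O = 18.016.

121.0 g

Pure O2 available = 448.8 g × 0.793 = 355.90 g.
n(O2) = 355.90 g / 32.00 g/mol = 11.122 mol.
From the equation the O2:H2O mole ratio is 2:2, so n(H2O) = 11.122 × 2/2 = 11.122 mol.
Mass of H2O = 11.122 mol × 18.016 g/mol = 200.37 g.
Actual mass collected = 200.37 g × 0.604 = 121.02 g.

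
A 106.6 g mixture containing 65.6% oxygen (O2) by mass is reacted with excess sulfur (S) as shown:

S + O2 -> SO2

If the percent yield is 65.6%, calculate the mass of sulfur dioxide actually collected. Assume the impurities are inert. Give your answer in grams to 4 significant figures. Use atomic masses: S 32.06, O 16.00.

91.83 g

Pure O2 available = 106.6 g × 0.656 = 69.930 g.
M(O2) = 2(16.00) = 32.00 g/mol.
M(SO2) = 32.06 + 2(16.00) = 64.06 g/mol.
n(O2) = 69.930 g / 32.00 g/mol = 2.1853 mol.
From the equation the O2:SO2 mole ratio is 1:1, so n(SO2) = 2.1853 × 1/1 = 2.1853 mol.
Mass of SO2 = 2.1853 mol × 64.06 g/mol = 139.99 g.
Actual mass collected = 139.99 g × 0.656 = 91.834 g.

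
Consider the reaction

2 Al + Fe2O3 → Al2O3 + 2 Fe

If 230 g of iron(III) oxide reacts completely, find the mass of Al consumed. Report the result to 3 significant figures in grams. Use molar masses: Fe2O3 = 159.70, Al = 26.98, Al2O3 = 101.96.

n(Fe2O3) = 230.0 g / 159.70 g/mol = 1.440 mol.
From the equation the Fe2O3:Al mole ratio is 1:2, so n(Al) = 1.440 × 2/1 = 2.880 mol.
Mass of Al = 2.880 mol × 26.98 g/mol = 77.71 g.

77.7 g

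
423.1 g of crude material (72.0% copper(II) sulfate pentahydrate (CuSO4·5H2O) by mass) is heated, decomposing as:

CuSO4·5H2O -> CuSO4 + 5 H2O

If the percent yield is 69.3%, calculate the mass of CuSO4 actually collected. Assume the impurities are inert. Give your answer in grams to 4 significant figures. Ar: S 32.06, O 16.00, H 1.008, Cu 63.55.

Pure CuSO4·5H2O available = 423.1 g × 0.720 = 304.63 g.
M(CuSO4·5H2O) = 63.55 + 32.06 + 9(16.00) + 10(1.008) = 249.69 g/mol.
M(CuSO4) = 63.55 + 32.06 + 4(16.00) = 159.61 g/mol.
n(CuSO4·5H2O) = 304.63 g / 249.69 g/mol = 1.2200 mol.
From the equation the CuSO4·5H2O:CuSO4 mole ratio is 1:1, so n(CuSO4) = 1.2200 × 1/1 = 1.2200 mol.
Mass of CuSO4 = 1.2200 mol × 159.61 g/mol = 194.73 g.
Actual mass collected = 194.73 g × 0.693 = 134.95 g.

134.9 g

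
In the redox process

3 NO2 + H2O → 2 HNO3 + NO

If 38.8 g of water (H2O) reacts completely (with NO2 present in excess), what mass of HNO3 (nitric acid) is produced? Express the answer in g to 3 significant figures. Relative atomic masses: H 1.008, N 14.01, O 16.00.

271 g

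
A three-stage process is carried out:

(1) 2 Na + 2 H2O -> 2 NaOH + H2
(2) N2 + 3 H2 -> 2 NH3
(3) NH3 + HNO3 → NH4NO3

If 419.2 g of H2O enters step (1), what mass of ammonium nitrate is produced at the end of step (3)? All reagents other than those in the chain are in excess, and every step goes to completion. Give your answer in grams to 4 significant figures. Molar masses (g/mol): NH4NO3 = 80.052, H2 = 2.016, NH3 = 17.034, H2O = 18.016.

620.9 g

n(H2O) = 419.2 / 18.016 = 23.268 mol.
Reaction (1): H2O→H2 ratio 2:1 ⇒ n(H2) = 11.634 mol.
Reaction (2): H2→NH3 ratio 3:2 ⇒ n(NH3) = 7.7561 mol.
Reaction (3): NH3→NH4NO3 ratio 1:1 ⇒ n(NH4NO3) = 7.7561 mol.
Mass of NH4NO3 = 7.7561 × 80.052 = 620.89 g.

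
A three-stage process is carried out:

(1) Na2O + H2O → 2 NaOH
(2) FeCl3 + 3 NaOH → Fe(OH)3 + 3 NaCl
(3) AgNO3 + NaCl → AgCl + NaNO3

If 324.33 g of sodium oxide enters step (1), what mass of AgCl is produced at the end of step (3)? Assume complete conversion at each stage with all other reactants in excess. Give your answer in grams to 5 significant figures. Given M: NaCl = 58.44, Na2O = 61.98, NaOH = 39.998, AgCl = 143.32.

n(Na2O) = 324.33 / 61.98 = 5.23282 mol.
Reaction (1): Na2O→NaOH ratio 1:2 ⇒ n(NaOH) = 10.4656 mol.
Reaction (2): NaOH→NaCl ratio 3:3 ⇒ n(NaCl) = 10.4656 mol.
Reaction (3): NaCl→AgCl ratio 1:1 ⇒ n(AgCl) = 10.4656 mol.
Mass of AgCl = 10.4656 × 143.32 = 1499.93 g.

1499.9 g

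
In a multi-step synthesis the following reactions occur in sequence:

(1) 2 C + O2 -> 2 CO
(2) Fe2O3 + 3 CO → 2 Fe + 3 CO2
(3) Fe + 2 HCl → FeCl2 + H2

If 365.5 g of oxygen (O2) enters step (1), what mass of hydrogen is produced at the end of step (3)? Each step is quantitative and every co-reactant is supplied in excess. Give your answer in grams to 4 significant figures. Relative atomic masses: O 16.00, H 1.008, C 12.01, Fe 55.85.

30.70 g

M(O2) = 2(16.00) = 32.00 g/mol.
M(H2) = 2(1.008) = 2.016 g/mol.
n(O2) = 365.5 / 32.00 = 11.422 mol.
Reaction (1): O2→CO ratio 1:2 ⇒ n(CO) = 22.844 mol.
Reaction (2): CO→Fe ratio 3:2 ⇒ n(Fe) = 15.229 mol.
Reaction (3): Fe→H2 ratio 1:1 ⇒ n(H2) = 15.229 mol.
Mass of H2 = 15.229 × 2.016 = 30.702 g.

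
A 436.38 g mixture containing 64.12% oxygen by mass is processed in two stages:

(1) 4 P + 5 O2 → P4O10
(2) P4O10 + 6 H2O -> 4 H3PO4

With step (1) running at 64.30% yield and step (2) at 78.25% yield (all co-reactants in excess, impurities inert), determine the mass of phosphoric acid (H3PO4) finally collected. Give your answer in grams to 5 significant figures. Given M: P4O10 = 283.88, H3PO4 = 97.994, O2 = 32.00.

Pure O2 = 436.38 × 0.6412 = 279.807 g.
n(O2) = 279.807 / 32.00 = 8.74396 mol.
Step 1 (O2:P4O10 = 5:1): theoretical n(P4O10) = 1.74879 mol; at 64.30% yield, n(P4O10) = 1.12447 mol.
Step 2 (P4O10:H3PO4 = 1:4): theoretical n(H3PO4) = 4.49790 mol, so theoretical mass = 4.49790 × 97.994 = 440.767 g.
At 78.25% yield, actual mass of H3PO4 = 440.767 × 0.7825 = 344.900 g.

344.90 g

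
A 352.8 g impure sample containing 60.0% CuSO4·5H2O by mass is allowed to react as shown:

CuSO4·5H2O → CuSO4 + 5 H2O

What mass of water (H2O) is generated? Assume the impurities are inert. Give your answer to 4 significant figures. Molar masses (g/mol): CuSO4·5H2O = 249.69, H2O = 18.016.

76.37 g

Mass of pure CuSO4·5H2O = 352.8 g × 0.600 = 211.68 g.
n(CuSO4·5H2O) = 211.68 g / 249.69 g/mol = 0.84777 mol.
From the equation the CuSO4·5H2O:H2O mole ratio is 1:5, so n(H2O) = 0.84777 × 5/1 = 4.2389 mol.
Mass of H2O = 4.2389 mol × 18.016 g/mol = 76.367 g.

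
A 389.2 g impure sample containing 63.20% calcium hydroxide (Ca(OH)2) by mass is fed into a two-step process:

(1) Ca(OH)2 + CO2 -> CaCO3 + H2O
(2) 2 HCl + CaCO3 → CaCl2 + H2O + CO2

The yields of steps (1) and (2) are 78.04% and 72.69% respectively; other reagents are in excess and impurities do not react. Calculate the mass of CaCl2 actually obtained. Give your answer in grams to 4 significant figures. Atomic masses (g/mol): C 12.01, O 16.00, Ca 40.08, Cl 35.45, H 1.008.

209.0 g

Pure Ca(OH)2 = 389.2 × 0.6320 = 245.97 g.
M(Ca(OH)2) = 40.08 + 2(16.00) + 2(1.008) = 74.096 g/mol.
M(CaCl2) = 40.08 + 2(35.45) = 110.98 g/mol.
n(Ca(OH)2) = 245.97 / 74.096 = 3.3197 mol.
Step 1 (Ca(OH)2:CaCO3 = 1:1): theoretical n(CaCO3) = 3.3197 mol; at 78.04% yield, n(CaCO3) = 2.5907 mol.
Step 2 (CaCO3:CaCl2 = 1:1): theoretical n(CaCl2) = 2.5907 mol, so theoretical mass = 2.5907 × 110.98 = 287.51 g.
At 72.69% yield, actual mass of CaCl2 = 287.51 × 0.7269 = 208.99 g.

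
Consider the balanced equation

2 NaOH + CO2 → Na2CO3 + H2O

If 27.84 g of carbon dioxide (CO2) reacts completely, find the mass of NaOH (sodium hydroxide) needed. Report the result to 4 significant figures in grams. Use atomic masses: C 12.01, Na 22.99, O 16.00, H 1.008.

50.60 g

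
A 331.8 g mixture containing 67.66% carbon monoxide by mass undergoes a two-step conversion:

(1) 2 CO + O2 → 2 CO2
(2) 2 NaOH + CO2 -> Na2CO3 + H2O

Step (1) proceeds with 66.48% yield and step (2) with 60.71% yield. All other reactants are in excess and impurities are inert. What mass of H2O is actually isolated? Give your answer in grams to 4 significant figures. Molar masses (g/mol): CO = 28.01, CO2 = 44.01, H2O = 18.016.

Pure CO = 331.8 × 0.6766 = 224.50 g.
n(CO) = 224.50 / 28.01 = 8.0148 mol.
Step 1 (CO:CO2 = 2:2): theoretical n(CO2) = 8.0148 mol; at 66.48% yield, n(CO2) = 5.3283 mol.
Step 2 (CO2:H2O = 1:1): theoretical n(H2O) = 5.3283 mol, so theoretical mass = 5.3283 × 18.016 = 95.994 g.
At 60.71% yield, actual mass of H2O = 95.994 × 0.6071 = 58.278 g.

58.28 g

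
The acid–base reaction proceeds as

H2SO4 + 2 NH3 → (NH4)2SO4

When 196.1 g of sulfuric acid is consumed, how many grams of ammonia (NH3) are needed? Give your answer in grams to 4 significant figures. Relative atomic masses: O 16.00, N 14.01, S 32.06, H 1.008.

68.12 g

M(H2SO4) = 2(1.008) + 32.06 + 4(16.00) = 98.076 g/mol.
M(NH3) = 14.01 + 3(1.008) = 17.034 g/mol.
n(H2SO4) = 196.10 g / 98.076 g/mol = 1.9995 mol.
From the equation the H2SO4:NH3 mole ratio is 1:2, so n(NH3) = 1.9995 × 2/1 = 3.9989 mol.
Mass of NH3 = 3.9989 mol × 17.034 g/mol = 68.118 g.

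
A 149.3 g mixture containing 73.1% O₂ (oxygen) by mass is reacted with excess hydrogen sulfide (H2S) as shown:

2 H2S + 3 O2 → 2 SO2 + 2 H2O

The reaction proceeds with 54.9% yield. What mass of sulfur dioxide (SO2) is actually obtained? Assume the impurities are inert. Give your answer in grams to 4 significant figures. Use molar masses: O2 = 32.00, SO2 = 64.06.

Pure O2 available = 149.3 g × 0.731 = 109.14 g.
n(O2) = 109.14 g / 32.00 g/mol = 3.4106 mol.
From the equation the O2:SO2 mole ratio is 3:2, so n(SO2) = 3.4106 × 2/3 = 2.2737 mol.
Mass of SO2 = 2.2737 mol × 64.06 g/mol = 145.65 g.
Actual mass collected = 145.65 g × 0.549 = 79.964 g.

79.96 g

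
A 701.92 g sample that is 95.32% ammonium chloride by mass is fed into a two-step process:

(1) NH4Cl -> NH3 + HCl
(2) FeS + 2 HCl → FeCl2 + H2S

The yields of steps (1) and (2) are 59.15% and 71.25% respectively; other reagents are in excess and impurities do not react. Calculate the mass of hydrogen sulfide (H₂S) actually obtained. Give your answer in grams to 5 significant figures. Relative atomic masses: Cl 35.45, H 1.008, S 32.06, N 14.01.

Pure NH4Cl = 701.92 × 0.9532 = 669.070 g.
M(NH4Cl) = 14.01 + 4(1.008) + 35.45 = 53.492 g/mol.
M(H2S) = 2(1.008) + 32.06 = 34.076 g/mol.
n(NH4Cl) = 669.070 / 53.492 = 12.5079 mol.
Step 1 (NH4Cl:HCl = 1:1): theoretical n(HCl) = 12.5079 mol; at 59.15% yield, n(HCl) = 7.39840 mol.
Step 2 (HCl:H2S = 2:1): theoretical n(H2S) = 3.69920 mol, so theoretical mass = 3.69920 × 34.076 = 126.054 g.
At 71.25% yield, actual mass of H2S = 126.054 × 0.7125 = 89.8134 g.

89.813 g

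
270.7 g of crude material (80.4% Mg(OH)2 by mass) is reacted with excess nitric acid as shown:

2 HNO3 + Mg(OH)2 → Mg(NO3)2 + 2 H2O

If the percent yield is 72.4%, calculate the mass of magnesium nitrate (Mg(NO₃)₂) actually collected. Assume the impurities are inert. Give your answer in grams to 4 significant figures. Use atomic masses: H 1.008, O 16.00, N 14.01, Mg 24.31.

400.7 g

Pure Mg(OH)2 available = 270.7 g × 0.804 = 217.64 g.
M(Mg(OH)2) = 24.31 + 2(16.00) + 2(1.008) = 58.326 g/mol.
M(Mg(NO3)2) = 24.31 + 2(14.01) + 6(16.00) = 148.33 g/mol.
n(Mg(OH)2) = 217.64 g / 58.326 g/mol = 3.7315 mol.
From the equation the Mg(OH)2:Mg(NO3)2 mole ratio is 1:1, so n(Mg(NO3)2) = 3.7315 × 1/1 = 3.7315 mol.
Mass of Mg(NO3)2 = 3.7315 mol × 148.33 g/mol = 553.49 g.
Actual mass collected = 553.49 g × 0.724 = 400.73 g.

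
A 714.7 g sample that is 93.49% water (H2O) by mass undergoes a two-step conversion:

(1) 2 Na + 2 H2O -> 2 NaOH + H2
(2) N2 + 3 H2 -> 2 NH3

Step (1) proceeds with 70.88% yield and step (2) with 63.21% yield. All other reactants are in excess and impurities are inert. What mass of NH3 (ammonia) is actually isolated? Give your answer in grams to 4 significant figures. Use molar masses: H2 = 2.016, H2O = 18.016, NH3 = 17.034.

94.35 g

Pure H2O = 714.7 × 0.9349 = 668.17 g.
n(H2O) = 668.17 / 18.016 = 37.088 mol.
Step 1 (H2O:H2 = 2:1): theoretical n(H2) = 18.544 mol; at 70.88% yield, n(H2) = 13.144 mol.
Step 2 (H2:NH3 = 3:2): theoretical n(NH3) = 8.7626 mol, so theoretical mass = 8.7626 × 17.034 = 149.26 g.
At 63.21% yield, actual mass of NH3 = 149.26 × 0.6321 = 94.349 g.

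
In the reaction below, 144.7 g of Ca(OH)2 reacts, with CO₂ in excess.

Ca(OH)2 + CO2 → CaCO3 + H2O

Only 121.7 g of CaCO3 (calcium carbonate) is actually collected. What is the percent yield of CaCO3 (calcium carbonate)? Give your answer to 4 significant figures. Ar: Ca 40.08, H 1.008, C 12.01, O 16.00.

M(Ca(OH)2) = 40.08 + 2(16.00) + 2(1.008) = 74.096 g/mol.
M(CaCO3) = 40.08 + 12.01 + 3(16.00) = 100.09 g/mol.
n(Ca(OH)2) = 144.70 g / 74.096 g/mol = 1.9529 mol.
From the equation the Ca(OH)2:CaCO3 mole ratio is 1:1, so n(CaCO3) = 1.9529 × 1/1 = 1.9529 mol.
Mass of CaCO3 = 1.9529 mol × 100.09 g/mol = 195.46 g.
This is the theoretical yield. Percent yield = 121.7 g / 195.46 g × 100% = 62.262%.

62.26 %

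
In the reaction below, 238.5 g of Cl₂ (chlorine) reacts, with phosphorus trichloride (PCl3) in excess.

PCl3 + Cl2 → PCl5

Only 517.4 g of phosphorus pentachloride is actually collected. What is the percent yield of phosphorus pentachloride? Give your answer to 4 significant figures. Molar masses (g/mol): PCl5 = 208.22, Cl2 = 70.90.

n(Cl2) = 238.50 g / 70.90 g/mol = 3.3639 mol.
From the equation the Cl2:PCl5 mole ratio is 1:1, so n(PCl5) = 3.3639 × 1/1 = 3.3639 mol.
Mass of PCl5 = 3.3639 mol × 208.22 g/mol = 700.43 g.
This is the theoretical yield. Percent yield = 517.4 g / 700.43 g × 100% = 73.869%.

73.87 %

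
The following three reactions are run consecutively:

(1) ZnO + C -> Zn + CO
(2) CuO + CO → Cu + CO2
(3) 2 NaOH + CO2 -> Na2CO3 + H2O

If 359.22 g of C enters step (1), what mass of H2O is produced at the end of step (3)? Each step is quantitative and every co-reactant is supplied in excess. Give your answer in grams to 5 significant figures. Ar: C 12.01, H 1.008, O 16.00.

538.86 g

M(C) = 12.01 g/mol.
M(H2O) = 2(1.008) + 16.00 = 18.016 g/mol.
n(C) = 359.22 / 12.01 = 29.9101 mol.
Reaction (1): C→CO ratio 1:1 ⇒ n(CO) = 29.9101 mol.
Reaction (2): CO→CO2 ratio 1:1 ⇒ n(CO2) = 29.9101 mol.
Reaction (3): CO2→H2O ratio 1:1 ⇒ n(H2O) = 29.9101 mol.
Mass of H2O = 29.9101 × 18.016 = 538.860 g.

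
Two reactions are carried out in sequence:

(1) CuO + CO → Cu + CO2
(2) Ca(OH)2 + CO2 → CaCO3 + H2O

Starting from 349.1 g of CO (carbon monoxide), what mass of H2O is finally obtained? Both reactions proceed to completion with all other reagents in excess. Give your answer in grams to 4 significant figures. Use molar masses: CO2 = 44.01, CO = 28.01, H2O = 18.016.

n(CO) = 349.10 / 28.01 = 12.463 mol.
Step 1 gives a 1:1 ratio of CO to CO2, so n(CO2) = 12.463 mol.
In step 2 the CO2:H2O ratio is 1:1, so n(H2O) = 12.463 mol.
Mass of H2O = 12.463 × 18.016 = 224.54 g.

224.5 g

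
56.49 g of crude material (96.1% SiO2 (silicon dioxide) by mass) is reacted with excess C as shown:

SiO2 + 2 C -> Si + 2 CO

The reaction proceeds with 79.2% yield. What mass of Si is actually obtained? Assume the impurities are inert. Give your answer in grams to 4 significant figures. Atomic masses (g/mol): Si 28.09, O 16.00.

20.10 g

Pure SiO2 available = 56.49 g × 0.961 = 54.287 g.
M(SiO2) = 28.09 + 2(16.00) = 60.09 g/mol.
M(Si) = 28.09 g/mol.
n(SiO2) = 54.287 g / 60.09 g/mol = 0.90343 mol.
From the equation the SiO2:Si mole ratio is 1:1, so n(Si) = 0.90343 × 1/1 = 0.90343 mol.
Mass of Si = 0.90343 mol × 28.09 g/mol = 25.377 g.
Actual mass collected = 25.377 g × 0.792 = 20.099 g.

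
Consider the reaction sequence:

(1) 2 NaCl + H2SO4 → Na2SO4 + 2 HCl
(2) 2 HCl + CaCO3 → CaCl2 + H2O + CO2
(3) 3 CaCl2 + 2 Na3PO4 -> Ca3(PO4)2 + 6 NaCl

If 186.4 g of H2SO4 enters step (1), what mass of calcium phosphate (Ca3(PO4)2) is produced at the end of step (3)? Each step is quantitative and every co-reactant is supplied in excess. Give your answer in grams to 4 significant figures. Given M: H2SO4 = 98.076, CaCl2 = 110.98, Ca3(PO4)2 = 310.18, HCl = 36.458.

196.5 g

n(H2SO4) = 186.4 / 98.076 = 1.9006 mol.
Reaction (1): H2SO4→HCl ratio 1:2 ⇒ n(HCl) = 3.8011 mol.
Reaction (2): HCl→CaCl2 ratio 2:1 ⇒ n(CaCl2) = 1.9006 mol.
Reaction (3): CaCl2→Ca3(PO4)2 ratio 3:1 ⇒ n(Ca3(PO4)2) = 0.63352 mol.
Mass of Ca3(PO4)2 = 0.63352 × 310.18 = 196.51 g.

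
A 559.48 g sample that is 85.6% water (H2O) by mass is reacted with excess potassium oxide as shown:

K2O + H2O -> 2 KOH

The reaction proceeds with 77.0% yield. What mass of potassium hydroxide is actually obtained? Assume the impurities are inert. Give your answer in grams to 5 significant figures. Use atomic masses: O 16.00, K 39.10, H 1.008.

2296.9 g

Pure H2O available = 559.48 g × 0.856 = 478.915 g.
M(H2O) = 2(1.008) + 16.00 = 18.016 g/mol.
M(KOH) = 39.10 + 16.00 + 1.008 = 56.108 g/mol.
n(H2O) = 478.915 g / 18.016 g/mol = 26.5828 mol.
From the equation the H2O:KOH mole ratio is 1:2, so n(KOH) = 26.5828 × 2/1 = 53.1655 mol.
Mass of KOH = 53.1655 mol × 56.108 g/mol = 2983.01 g.
Actual mass collected = 2983.01 g × 0.770 = 2296.92 g.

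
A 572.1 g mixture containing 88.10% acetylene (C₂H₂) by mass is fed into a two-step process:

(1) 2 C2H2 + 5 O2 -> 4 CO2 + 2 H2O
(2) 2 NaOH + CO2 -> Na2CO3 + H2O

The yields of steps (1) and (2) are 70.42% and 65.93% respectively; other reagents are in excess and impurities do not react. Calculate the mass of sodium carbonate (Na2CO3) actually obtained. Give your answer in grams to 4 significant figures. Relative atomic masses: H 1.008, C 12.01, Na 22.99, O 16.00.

1905 g

Pure C2H2 = 572.1 × 0.8810 = 504.02 g.
M(C2H2) = 2(12.01) + 2(1.008) = 26.036 g/mol.
M(Na2CO3) = 2(22.99) + 12.01 + 3(16.00) = 105.99 g/mol.
n(C2H2) = 504.02 / 26.036 = 19.359 mol.
Step 1 (C2H2:CO2 = 2:4): theoretical n(CO2) = 38.717 mol; at 70.42% yield, n(CO2) = 27.265 mol.
Step 2 (CO2:Na2CO3 = 1:1): theoretical n(Na2CO3) = 27.265 mol, so theoretical mass = 27.265 × 105.99 = 2889.8 g.
At 65.93% yield, actual mass of Na2CO3 = 2889.8 × 0.6593 = 1905.2 g.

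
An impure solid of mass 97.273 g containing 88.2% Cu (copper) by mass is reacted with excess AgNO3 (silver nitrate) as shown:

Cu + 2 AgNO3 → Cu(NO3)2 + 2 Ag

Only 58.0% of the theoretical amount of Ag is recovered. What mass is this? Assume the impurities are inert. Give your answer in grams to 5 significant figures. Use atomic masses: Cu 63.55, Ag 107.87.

168.93 g

Pure Cu available = 97.273 g × 0.882 = 85.7948 g.
M(Cu) = 63.55 g/mol.
M(Ag) = 107.87 g/mol.
n(Cu) = 85.7948 g / 63.55 g/mol = 1.35004 mol.
From the equation the Cu:Ag mole ratio is 1:2, so n(Ag) = 1.35004 × 2/1 = 2.70007 mol.
Mass of Ag = 2.70007 mol × 107.87 g/mol = 291.257 g.
Actual mass collected = 291.257 g × 0.580 = 168.929 g.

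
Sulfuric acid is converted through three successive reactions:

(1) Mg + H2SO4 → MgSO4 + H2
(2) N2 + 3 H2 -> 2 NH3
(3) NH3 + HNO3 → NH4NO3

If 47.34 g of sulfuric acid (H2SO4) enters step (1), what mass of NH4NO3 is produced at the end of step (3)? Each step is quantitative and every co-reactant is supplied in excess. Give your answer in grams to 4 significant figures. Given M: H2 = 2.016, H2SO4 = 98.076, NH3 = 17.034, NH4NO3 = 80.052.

n(H2SO4) = 47.34 / 98.076 = 0.48269 mol.
Reaction (1): H2SO4→H2 ratio 1:1 ⇒ n(H2) = 0.48269 mol.
Reaction (2): H2→NH3 ratio 3:2 ⇒ n(NH3) = 0.32179 mol.
Reaction (3): NH3→NH4NO3 ratio 1:1 ⇒ n(NH4NO3) = 0.32179 mol.
Mass of NH4NO3 = 0.32179 × 80.052 = 25.760 g.

25.76 g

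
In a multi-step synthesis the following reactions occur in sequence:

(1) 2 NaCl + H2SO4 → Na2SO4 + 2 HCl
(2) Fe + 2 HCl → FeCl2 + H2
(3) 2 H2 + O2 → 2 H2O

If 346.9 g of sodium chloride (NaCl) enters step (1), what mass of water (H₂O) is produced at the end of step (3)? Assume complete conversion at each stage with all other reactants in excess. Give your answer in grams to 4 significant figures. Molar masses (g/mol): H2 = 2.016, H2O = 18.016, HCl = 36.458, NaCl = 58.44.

53.47 g

n(NaCl) = 346.9 / 58.44 = 5.9360 mol.
Reaction (1): NaCl→HCl ratio 2:2 ⇒ n(HCl) = 5.9360 mol.
Reaction (2): HCl→H2 ratio 2:1 ⇒ n(H2) = 2.9680 mol.
Reaction (3): H2→H2O ratio 2:2 ⇒ n(H2O) = 2.9680 mol.
Mass of H2O = 2.9680 × 18.016 = 53.472 g.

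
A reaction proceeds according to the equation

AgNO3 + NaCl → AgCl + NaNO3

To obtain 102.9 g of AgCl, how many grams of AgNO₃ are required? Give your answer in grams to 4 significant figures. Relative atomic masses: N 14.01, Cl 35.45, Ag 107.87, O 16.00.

M(AgCl) = 107.87 + 35.45 = 143.32 g/mol.
M(AgNO3) = 107.87 + 14.01 + 3(16.00) = 169.88 g/mol.
n(AgCl) = 102.90 g / 143.32 g/mol = 0.71797 mol.
From the equation the AgCl:AgNO3 mole ratio is 1:1, so n(AgNO3) = 0.71797 × 1/1 = 0.71797 mol.
Mass of AgNO3 = 0.71797 mol × 169.88 g/mol = 121.97 g.

122.0 g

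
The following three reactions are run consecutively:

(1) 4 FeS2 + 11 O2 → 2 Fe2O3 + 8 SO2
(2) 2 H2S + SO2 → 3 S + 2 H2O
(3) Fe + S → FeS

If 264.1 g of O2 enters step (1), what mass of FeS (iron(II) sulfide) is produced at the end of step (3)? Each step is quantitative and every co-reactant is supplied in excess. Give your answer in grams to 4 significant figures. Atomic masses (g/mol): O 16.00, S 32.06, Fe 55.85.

1583 g

M(O2) = 2(16.00) = 32.00 g/mol.
M(FeS) = 55.85 + 32.06 = 87.91 g/mol.
n(O2) = 264.1 / 32.00 = 8.2531 mol.
Reaction (1): O2→SO2 ratio 11:8 ⇒ n(SO2) = 6.0023 mol.
Reaction (2): SO2→S ratio 1:3 ⇒ n(S) = 18.007 mol.
Reaction (3): S→FeS ratio 1:1 ⇒ n(FeS) = 18.007 mol.
Mass of FeS = 18.007 × 87.91 = 1583.0 g.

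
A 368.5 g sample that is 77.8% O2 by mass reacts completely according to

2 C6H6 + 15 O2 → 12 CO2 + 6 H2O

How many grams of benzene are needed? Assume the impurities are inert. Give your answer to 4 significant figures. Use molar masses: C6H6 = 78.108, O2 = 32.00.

Mass of pure O2 = 368.5 g × 0.778 = 286.69 g.
n(O2) = 286.69 g / 32.00 g/mol = 8.9592 mol.
From the equation the O2:C6H6 mole ratio is 15:2, so n(C6H6) = 8.9592 × 2/15 = 1.1946 mol.
Mass of C6H6 = 1.1946 mol × 78.108 g/mol = 93.304 g.

93.30 g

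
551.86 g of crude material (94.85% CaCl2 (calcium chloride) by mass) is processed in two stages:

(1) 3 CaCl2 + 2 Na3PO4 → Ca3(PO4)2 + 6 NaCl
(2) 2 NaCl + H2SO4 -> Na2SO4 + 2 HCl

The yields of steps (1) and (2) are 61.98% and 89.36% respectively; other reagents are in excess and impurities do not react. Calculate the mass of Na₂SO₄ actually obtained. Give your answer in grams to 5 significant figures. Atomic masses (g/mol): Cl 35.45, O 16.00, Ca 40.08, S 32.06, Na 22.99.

371.05 g

Pure CaCl2 = 551.86 × 0.9485 = 523.439 g.
M(CaCl2) = 40.08 + 2(35.45) = 110.98 g/mol.
M(Na2SO4) = 2(22.99) + 32.06 + 4(16.00) = 142.04 g/mol.
n(CaCl2) = 523.439 / 110.98 = 4.71652 mol.
Step 1 (CaCl2:NaCl = 3:6): theoretical n(NaCl) = 9.43304 mol; at 61.98% yield, n(NaCl) = 5.84660 mol.
Step 2 (NaCl:Na2SO4 = 2:1): theoretical n(Na2SO4) = 2.92330 mol, so theoretical mass = 2.92330 × 142.04 = 415.225 g.
At 89.36% yield, actual mass of Na2SO4 = 415.225 × 0.8936 = 371.045 g.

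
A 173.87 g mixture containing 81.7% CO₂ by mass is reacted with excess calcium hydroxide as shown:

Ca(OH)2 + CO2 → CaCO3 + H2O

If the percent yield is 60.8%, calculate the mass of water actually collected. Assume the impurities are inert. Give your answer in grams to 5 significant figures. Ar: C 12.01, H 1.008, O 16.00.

Pure CO2 available = 173.87 g × 0.817 = 142.052 g.
M(CO2) = 12.01 + 2(16.00) = 44.01 g/mol.
M(H2O) = 2(1.008) + 16.00 = 18.016 g/mol.
n(CO2) = 142.052 g / 44.01 g/mol = 3.22772 mol.
From the equation the CO2:H2O mole ratio is 1:1, so n(H2O) = 3.22772 × 1/1 = 3.22772 mol.
Mass of H2O = 3.22772 mol × 18.016 g/mol = 58.1505 g.
Actual mass collected = 58.1505 g × 0.608 = 35.3555 g.

35.356 g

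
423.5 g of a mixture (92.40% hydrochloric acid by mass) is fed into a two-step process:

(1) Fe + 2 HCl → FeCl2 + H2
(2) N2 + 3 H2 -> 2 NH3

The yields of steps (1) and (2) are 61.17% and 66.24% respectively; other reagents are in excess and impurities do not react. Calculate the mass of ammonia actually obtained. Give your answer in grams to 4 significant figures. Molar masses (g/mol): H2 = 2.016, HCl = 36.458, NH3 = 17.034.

24.69 g

Pure HCl = 423.5 × 0.9240 = 391.31 g.
n(HCl) = 391.31 / 36.458 = 10.733 mol.
Step 1 (HCl:H2 = 2:1): theoretical n(H2) = 5.3666 mol; at 61.17% yield, n(H2) = 3.2828 mol.
Step 2 (H2:NH3 = 3:2): theoretical n(NH3) = 2.1885 mol, so theoretical mass = 2.1885 × 17.034 = 37.279 g.
At 66.24% yield, actual mass of NH3 = 37.279 × 0.6624 = 24.694 g.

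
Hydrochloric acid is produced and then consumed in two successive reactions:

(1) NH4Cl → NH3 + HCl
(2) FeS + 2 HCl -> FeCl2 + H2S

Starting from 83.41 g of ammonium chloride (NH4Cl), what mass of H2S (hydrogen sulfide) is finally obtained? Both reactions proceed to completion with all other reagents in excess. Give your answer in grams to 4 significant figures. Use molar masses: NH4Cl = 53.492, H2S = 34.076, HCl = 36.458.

n(NH4Cl) = 83.410 / 53.492 = 1.5593 mol.
Step 1 gives a 1:1 ratio of NH4Cl to HCl, so n(HCl) = 1.5593 mol.
In step 2 the HCl:H2S ratio is 2:1, so n(H2S) = 0.77965 mol.
Mass of H2S = 0.77965 × 34.076 = 26.567 g.

26.57 g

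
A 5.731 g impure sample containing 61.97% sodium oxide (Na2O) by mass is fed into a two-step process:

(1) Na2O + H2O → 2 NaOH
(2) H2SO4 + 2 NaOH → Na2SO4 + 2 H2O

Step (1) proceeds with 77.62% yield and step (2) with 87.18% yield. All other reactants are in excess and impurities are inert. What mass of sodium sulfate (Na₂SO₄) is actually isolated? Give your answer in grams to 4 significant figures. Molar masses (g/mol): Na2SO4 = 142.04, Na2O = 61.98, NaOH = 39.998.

5.508 g

Pure Na2O = 5.731 × 0.6197 = 3.5515 g.
n(Na2O) = 3.5515 / 61.98 = 0.057301 mol.
Step 1 (Na2O:NaOH = 1:2): theoretical n(NaOH) = 0.11460 mol; at 77.62% yield, n(NaOH) = 0.088954 mol.
Step 2 (NaOH:Na2SO4 = 2:1): theoretical n(Na2SO4) = 0.044477 mol, so theoretical mass = 0.044477 × 142.04 = 6.3175 g.
At 87.18% yield, actual mass of Na2SO4 = 6.3175 × 0.8718 = 5.5076 g.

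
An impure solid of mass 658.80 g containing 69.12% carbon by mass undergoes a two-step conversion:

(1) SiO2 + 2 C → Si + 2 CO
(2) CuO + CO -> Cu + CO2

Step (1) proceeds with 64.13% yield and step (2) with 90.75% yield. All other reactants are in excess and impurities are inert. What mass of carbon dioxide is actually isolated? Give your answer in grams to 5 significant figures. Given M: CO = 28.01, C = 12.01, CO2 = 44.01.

Pure C = 658.80 × 0.6912 = 455.363 g.
n(C) = 455.363 / 12.01 = 37.9153 mol.
Step 1 (C:CO = 2:2): theoretical n(CO) = 37.9153 mol; at 64.13% yield, n(CO) = 24.3151 mol.
Step 2 (CO:CO2 = 1:1): theoretical n(CO2) = 24.3151 mol, so theoretical mass = 24.3151 × 44.01 = 1070.11 g.
At 90.75% yield, actual mass of CO2 = 1070.11 × 0.9075 = 971.121 g.

971.12 g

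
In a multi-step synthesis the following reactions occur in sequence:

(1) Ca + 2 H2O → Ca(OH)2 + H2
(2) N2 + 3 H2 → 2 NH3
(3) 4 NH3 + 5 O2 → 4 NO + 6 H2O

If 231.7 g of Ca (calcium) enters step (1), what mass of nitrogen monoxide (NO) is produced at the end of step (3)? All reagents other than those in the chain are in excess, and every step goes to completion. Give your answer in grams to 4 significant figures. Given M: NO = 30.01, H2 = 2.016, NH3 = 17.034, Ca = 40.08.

115.7 g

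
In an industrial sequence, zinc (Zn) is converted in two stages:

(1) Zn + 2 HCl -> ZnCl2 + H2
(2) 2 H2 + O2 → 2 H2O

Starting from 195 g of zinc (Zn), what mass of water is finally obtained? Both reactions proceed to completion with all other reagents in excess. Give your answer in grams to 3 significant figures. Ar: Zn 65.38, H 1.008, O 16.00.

M(Zn) = 65.38 g/mol.
M(H2O) = 2(1.008) + 16.00 = 18.016 g/mol.
n(Zn) = 195.0 / 65.38 = 2.983 mol.
Step 1 gives a 1:1 ratio of Zn to H2, so n(H2) = 2.983 mol.
In step 2 the H2:H2O ratio is 2:2, so n(H2O) = 2.983 mol.
Mass of H2O = 2.983 × 18.016 = 53.73 g.

53.7 g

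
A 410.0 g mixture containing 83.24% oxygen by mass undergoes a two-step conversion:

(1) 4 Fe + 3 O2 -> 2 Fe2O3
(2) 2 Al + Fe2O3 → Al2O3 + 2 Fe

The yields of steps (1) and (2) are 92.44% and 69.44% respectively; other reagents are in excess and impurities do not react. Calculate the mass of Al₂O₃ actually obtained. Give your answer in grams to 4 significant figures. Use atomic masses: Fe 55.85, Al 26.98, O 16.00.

465.3 g

Pure O2 = 410.0 × 0.8324 = 341.28 g.
M(O2) = 2(16.00) = 32.00 g/mol.
M(Al2O3) = 2(26.98) + 3(16.00) = 101.96 g/mol.
n(O2) = 341.28 / 32.00 = 10.665 mol.
Step 1 (O2:Fe2O3 = 3:2): theoretical n(Fe2O3) = 7.1101 mol; at 92.44% yield, n(Fe2O3) = 6.5726 mol.
Step 2 (Fe2O3:Al2O3 = 1:1): theoretical n(Al2O3) = 6.5726 mol, so theoretical mass = 6.5726 × 101.96 = 670.14 g.
At 69.44% yield, actual mass of Al2O3 = 670.14 × 0.6944 = 465.34 g.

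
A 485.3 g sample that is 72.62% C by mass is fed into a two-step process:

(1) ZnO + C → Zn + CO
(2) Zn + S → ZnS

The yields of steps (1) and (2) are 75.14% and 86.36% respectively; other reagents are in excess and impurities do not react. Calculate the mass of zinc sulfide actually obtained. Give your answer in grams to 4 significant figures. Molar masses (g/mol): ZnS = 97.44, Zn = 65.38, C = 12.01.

Pure C = 485.3 × 0.7262 = 352.42 g.
n(C) = 352.42 / 12.01 = 29.344 mol.
Step 1 (C:Zn = 1:1): theoretical n(Zn) = 29.344 mol; at 75.14% yield, n(Zn) = 22.049 mol.
Step 2 (Zn:ZnS = 1:1): theoretical n(ZnS) = 22.049 mol, so theoretical mass = 22.049 × 97.44 = 2148.5 g.
At 86.36% yield, actual mass of ZnS = 2148.5 × 0.8636 = 1855.4 g.

1855 g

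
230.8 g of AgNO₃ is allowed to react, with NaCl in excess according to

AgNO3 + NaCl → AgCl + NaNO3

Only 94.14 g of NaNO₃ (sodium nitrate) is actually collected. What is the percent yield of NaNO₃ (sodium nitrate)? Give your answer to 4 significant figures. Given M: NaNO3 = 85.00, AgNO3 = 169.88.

n(AgNO3) = 230.80 g / 169.88 g/mol = 1.3586 mol.
From the equation the AgNO3:NaNO3 mole ratio is 1:1, so n(NaNO3) = 1.3586 × 1/1 = 1.3586 mol.
Mass of NaNO3 = 1.3586 mol × 85.00 g/mol = 115.48 g.
This is the theoretical yield. Percent yield = 94.14 g / 115.48 g × 100% = 81.520%.

81.52 %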